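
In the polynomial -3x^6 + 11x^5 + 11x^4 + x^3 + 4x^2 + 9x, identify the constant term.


Read off the constant term: 0


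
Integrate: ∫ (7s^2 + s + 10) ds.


Reverse power rule on each term:
  ∫ 7s^2 ds = (7/3)s^3
  ∫ s ds = (1/2)s^2
  ∫ 10 ds = 10s
F(s) = (7/3)s^3 + (1/2)s^2 + 10s + C


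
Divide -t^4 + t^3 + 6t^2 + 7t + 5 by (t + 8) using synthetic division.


Synthetic division with c = -8. Coefficients: -1, 1, 6, 7, 5
Bring down -1.
  -1 * -8 = 8; 8 + 1 = 9
  9 * -8 = -72; -72 + 6 = -66
  -66 * -8 = 528; 528 + 7 = 535
  535 * -8 = -4280; -4280 + 5 = -4275
Quotient: -t^3 + 9t^2 - 66t + 535, Remainder: -4275


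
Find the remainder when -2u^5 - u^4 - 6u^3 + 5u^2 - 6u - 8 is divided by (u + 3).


By the Remainder Theorem, the remainder equals p(-3):
  -2*(-3)^5 = 486
  -1*(-3)^4 = -81
  -6*(-3)^3 = 162
  5*(-3)^2 = 45
  -6*(-3)^1 = 18
  constant: -8
Sum: 486 - 81 + 162 + 45 + 18 - 8 = 622


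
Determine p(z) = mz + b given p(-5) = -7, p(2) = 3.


p(z) = mz + b. Using p(-5)=-7, p(2)=3:
m = (-7 - 3)/(-5 - 2) = -10/-7 = 10/7
b = -7 - m*(-5) = -7 + 50/7 = 1/7
p(z) = (10/7)z + (1/7)


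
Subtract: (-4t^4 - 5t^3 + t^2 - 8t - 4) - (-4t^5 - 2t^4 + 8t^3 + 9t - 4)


Distribute the minus sign:
  (-4t^4 - 5t^3 + t^2 - 8t - 4)
- (-4t^5 - 2t^4 + 8t^3 + 9t - 4)
Negate second polynomial: 4t^5 + 2t^4 - 8t^3 - 9t + 4
Add: 4t^5 - 2t^4 - 13t^3 + t^2 - 17t


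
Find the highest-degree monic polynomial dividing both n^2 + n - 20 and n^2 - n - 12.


Factor each:
  n^2 + n - 20 = (n - 4)(n + 5)
  n^2 - n - 12 = (n - 4)(n + 3)
Common monic factor: n - 4


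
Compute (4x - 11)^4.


Expand (4x - 11)^4 by repeated multiplication:
  (4x - 11)^2 = 16x^2 - 88x + 121
  (4x - 11)^3 = 64x^3 - 528x^2 + 1452x - 1331
= 256x^4 - 2816x^3 + 11616x^2 - 21296x + 14641


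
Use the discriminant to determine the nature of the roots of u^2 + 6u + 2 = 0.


D = b^2 - 4ac = (6)^2 - 4(1)(2) = 36 - 8 = 28
Since D > 0: two distinct irrational roots


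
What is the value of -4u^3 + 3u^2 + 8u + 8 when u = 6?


Using direct substitution:
  -4 * (6)^3 = -864
  3 * (6)^2 = 108
  8 * (6)^1 = 48
  constant: 8
Sum = -864 + 108 + 48 + 8 = -700


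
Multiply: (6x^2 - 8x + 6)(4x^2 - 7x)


Distribute each term of the first polynomial:
  (6x^2)(4x^2 - 7x) = 24x^4 - 42x^3
  (-8x)(4x^2 - 7x) = -32x^3 + 56x^2
  (6)(4x^2 - 7x) = 24x^2 - 42x
Sum: 24x^4 - 74x^3 + 80x^2 - 42x


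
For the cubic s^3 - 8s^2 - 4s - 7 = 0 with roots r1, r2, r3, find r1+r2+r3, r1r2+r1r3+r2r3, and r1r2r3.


Monic cubic s^3+bs^2+cs+d=0: sum=-b, pairwise sum=c, product=-d.
b=-8, c=-4, d=-7
r1+r2+r3 = 8
r1r2+r1r3+r2r3 = -4
r1r2r3 = 7


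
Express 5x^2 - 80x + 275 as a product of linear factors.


Roots satisfy r1 + r2 = -b/a = 16 and r1*r2 = c/a = 55.
So r1 = 11, r2 = 5.
5x^2 - 80x + 275 = 5(x - r1)(x - r2) = 5(x - 11)(x - 5)


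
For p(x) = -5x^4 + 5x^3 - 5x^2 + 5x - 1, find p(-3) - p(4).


p(-3) = -601
p(4) = -1021
p(-3) - p(4) = -601 + 1021 = 420


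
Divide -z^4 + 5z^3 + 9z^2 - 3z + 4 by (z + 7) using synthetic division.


Synthetic division with c = -7. Coefficients: -1, 5, 9, -3, 4
Bring down -1.
  -1 * -7 = 7; 7 + 5 = 12
  12 * -7 = -84; -84 + 9 = -75
  -75 * -7 = 525; 525 - 3 = 522
  522 * -7 = -3654; -3654 + 4 = -3650
Quotient: -z^3 + 12z^2 - 75z + 522, Remainder: -3650


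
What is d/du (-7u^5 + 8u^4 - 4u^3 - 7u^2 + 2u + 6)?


Apply the power rule term by term:
  d/du(-7u^5) = -35u^4
  d/du(8u^4) = 32u^3
  d/du(-4u^3) = -12u^2
  d/du(-7u^2) = -14u
  d/du(2u) = 2
  d/du(6) = 0
p'(u) = -35u^4 + 32u^3 - 12u^2 - 14u + 2


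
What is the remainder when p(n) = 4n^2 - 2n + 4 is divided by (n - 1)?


By the Remainder Theorem, the remainder equals p(1):
  4*(1)^2 = 4
  -2*(1)^1 = -2
  constant: 4
Sum: 4 - 2 + 4 = 6


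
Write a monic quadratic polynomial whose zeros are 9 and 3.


p(x) = (x - 9)(x - 3)
Expand: x^2 - 12x + 27


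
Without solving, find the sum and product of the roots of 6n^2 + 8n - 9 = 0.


For an^2+bn+c=0: sum = -b/a, product = c/a.
a=6, b=8, c=-9
Sum = -(8)/6 = -4/3
Product = (-9)/6 = -3/2


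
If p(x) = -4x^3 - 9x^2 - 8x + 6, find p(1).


Using direct substitution:
  -4 * (1)^3 = -4
  -9 * (1)^2 = -9
  -8 * (1)^1 = -8
  constant: 6
Sum = -4 - 9 - 8 + 6 = -15


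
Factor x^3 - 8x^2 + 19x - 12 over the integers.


Try integer roots (divisors of -12). x=3: p(3)=0.
Divide out (x - 3): quotient is x^2 - 5x + 4.
Factor the quadratic: (x - 1)(x - 4)
Result: (x - 3)(x - 1)(x - 4)


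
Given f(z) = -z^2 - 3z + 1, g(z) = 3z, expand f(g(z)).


Substitute g(z) into f:
f(g(z)) = -1*(3z)^2 + (-3)*(3z) + 1
(3z)^2 = 9z^2
Expand and combine: -9z^2 - 9z + 1


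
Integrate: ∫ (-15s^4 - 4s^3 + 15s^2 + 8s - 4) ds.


Reverse power rule on each term:
  ∫ -15s^4 ds = -3s^5
  ∫ -4s^3 ds = -s^4
  ∫ 15s^2 ds = 5s^3
  ∫ 8s ds = 4s^2
  ∫ -4 ds = -4s
F(s) = -3s^5 - s^4 + 5s^3 + 4s^2 - 4s + C


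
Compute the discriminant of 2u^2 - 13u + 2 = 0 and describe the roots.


D = b^2 - 4ac = (-13)^2 - 4(2)(2) = 169 - 16 = 153
Since D > 0: two distinct irrational roots


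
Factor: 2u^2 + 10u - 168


Roots satisfy r1 + r2 = -b/a = -5 and r1*r2 = c/a = -84.
So r1 = -12, r2 = 7.
2u^2 + 10u - 168 = 2(u - r1)(u - r2) = 2(u + 12)(u - 7)


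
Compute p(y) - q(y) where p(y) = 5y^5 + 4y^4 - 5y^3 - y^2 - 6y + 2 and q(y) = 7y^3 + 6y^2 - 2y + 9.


Distribute the minus sign:
  (5y^5 + 4y^4 - 5y^3 - y^2 - 6y + 2)
- (7y^3 + 6y^2 - 2y + 9)
Negate second polynomial: -7y^3 - 6y^2 + 2y - 9
Add: 5y^5 + 4y^4 - 12y^3 - 7y^2 - 4y - 7


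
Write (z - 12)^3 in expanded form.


Expand (z - 12)^3 by repeated multiplication:
  (z - 12)^2 = z^2 - 24z + 144
= z^3 - 36z^2 + 432z - 1728


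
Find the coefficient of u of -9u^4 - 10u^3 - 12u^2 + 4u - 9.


Read off the coefficient of u: 4


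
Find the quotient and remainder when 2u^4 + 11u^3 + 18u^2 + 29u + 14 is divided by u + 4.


(2u^4 + 11u^3 + 18u^2 + 29u + 14) / (u + 4)
Step 1: 2u^3 * (u + 4) = 2u^4 + 8u^3; subtract.
Step 2: 3u^2 * (u + 4) = 3u^3 + 12u^2; subtract.
Step 3: 6u * (u + 4) = 6u^2 + 24u; subtract.
Step 4: 5 * (u + 4) = 5u + 20; subtract.
Quotient: 2u^3 + 3u^2 + 6u + 5, Remainder: -6


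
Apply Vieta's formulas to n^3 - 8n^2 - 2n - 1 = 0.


Monic cubic n^3+bn^2+cn+d=0: sum=-b, pairwise sum=c, product=-d.
b=-8, c=-2, d=-1
r1+r2+r3 = 8
r1r2+r1r3+r2r3 = -2
r1r2r3 = 1


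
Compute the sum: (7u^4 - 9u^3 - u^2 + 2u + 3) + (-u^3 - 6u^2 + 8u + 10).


Align terms by degree and add:
  7u^4 - 9u^3 - u^2 + 2u + 3
  -u^3 - 6u^2 + 8u + 10
= 7u^4 - 10u^3 - 7u^2 + 10u + 13


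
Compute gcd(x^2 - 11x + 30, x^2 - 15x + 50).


Factor each:
  x^2 - 11x + 30 = (x - 5)(x - 6)
  x^2 - 15x + 50 = (x - 5)(x - 10)
Common monic factor: x - 5


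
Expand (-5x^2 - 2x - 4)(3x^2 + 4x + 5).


Distribute each term of the first polynomial:
  (-5x^2)(3x^2 + 4x + 5) = -15x^4 - 20x^3 - 25x^2
  (-2x)(3x^2 + 4x + 5) = -6x^3 - 8x^2 - 10x
  (-4)(3x^2 + 4x + 5) = -12x^2 - 16x - 20
Sum: -15x^4 - 26x^3 - 45x^2 - 26x - 20


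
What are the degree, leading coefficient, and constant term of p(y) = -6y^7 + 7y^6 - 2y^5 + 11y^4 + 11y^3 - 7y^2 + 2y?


Highest power of y is 7, with coefficient -6. Constant term is 0.
Degree = 7, leading coefficient = -6, constant term = 0


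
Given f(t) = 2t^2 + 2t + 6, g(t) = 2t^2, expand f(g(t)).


Substitute g(t) into f:
f(g(t)) = 2*(2t^2)^2 + 2*(2t^2) + 6
(2t^2)^2 = 4t^4
Expand and combine: 8t^4 + 4t^2 + 6


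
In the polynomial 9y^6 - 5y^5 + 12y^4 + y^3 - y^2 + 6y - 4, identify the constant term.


Read off the constant term: -4


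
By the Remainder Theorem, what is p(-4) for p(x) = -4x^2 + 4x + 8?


By the Remainder Theorem, the remainder equals p(-4):
  -4*(-4)^2 = -64
  4*(-4)^1 = -16
  constant: 8
Sum: -64 - 16 + 8 = -72


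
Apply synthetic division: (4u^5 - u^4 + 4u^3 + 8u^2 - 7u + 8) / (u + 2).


Synthetic division with c = -2. Coefficients: 4, -1, 4, 8, -7, 8
Bring down 4.
  4 * -2 = -8; -8 - 1 = -9
  -9 * -2 = 18; 18 + 4 = 22
  22 * -2 = -44; -44 + 8 = -36
  -36 * -2 = 72; 72 - 7 = 65
  65 * -2 = -130; -130 + 8 = -122
Quotient: 4u^4 - 9u^3 + 22u^2 - 36u + 65, Remainder: -122


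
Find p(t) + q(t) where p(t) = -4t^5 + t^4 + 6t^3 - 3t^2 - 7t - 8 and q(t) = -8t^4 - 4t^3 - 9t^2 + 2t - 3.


Align terms by degree and add:
  -4t^5 + t^4 + 6t^3 - 3t^2 - 7t - 8
  -8t^4 - 4t^3 - 9t^2 + 2t - 3
= -4t^5 - 7t^4 + 2t^3 - 12t^2 - 5t - 11


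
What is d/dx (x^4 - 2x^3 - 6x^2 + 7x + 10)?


Apply the power rule term by term:
  d/dx(x^4) = 4x^3
  d/dx(-2x^3) = -6x^2
  d/dx(-6x^2) = -12x
  d/dx(7x) = 7
  d/dx(10) = 0
p'(x) = 4x^3 - 6x^2 - 12x + 7


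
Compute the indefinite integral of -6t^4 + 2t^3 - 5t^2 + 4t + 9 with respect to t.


Reverse power rule on each term:
  ∫ -6t^4 dt = -(6/5)t^5
  ∫ 2t^3 dt = (1/2)t^4
  ∫ -5t^2 dt = -(5/3)t^3
  ∫ 4t dt = 2t^2
  ∫ 9 dt = 9t
F(t) = -(6/5)t^5 + (1/2)t^4 - (5/3)t^3 + 2t^2 + 9t + C


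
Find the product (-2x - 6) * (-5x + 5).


Distribute each term of the first polynomial:
  (-2x)(-5x + 5) = 10x^2 - 10x
  (-6)(-5x + 5) = 30x - 30
Sum: 10x^2 + 20x - 30


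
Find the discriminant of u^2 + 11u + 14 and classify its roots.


D = b^2 - 4ac = (11)^2 - 4(1)(14) = 121 - 56 = 65
Since D > 0: two distinct irrational roots


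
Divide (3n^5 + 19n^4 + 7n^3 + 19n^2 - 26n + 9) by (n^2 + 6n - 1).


(3n^5 + 19n^4 + 7n^3 + 19n^2 - 26n + 9) / (n^2 + 6n - 1)
Step 1: 3n^3 * (n^2 + 6n - 1) = 3n^5 + 18n^4 - 3n^3; subtract.
Step 2: n^2 * (n^2 + 6n - 1) = n^4 + 6n^3 - n^2; subtract.
Step 3: 4n * (n^2 + 6n - 1) = 4n^3 + 24n^2 - 4n; subtract.
Step 4: -4 * (n^2 + 6n - 1) = -4n^2 - 24n + 4; subtract.
Quotient: 3n^3 + n^2 + 4n - 4, Remainder: 2n + 5


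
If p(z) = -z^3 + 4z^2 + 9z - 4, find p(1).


Using direct substitution:
  -1 * (1)^3 = -1
  4 * (1)^2 = 4
  9 * (1)^1 = 9
  constant: -4
Sum = -1 + 4 + 9 - 4 = 8


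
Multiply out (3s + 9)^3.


Expand (3s + 9)^3 by repeated multiplication:
  (3s + 9)^2 = 9s^2 + 54s + 81
= 27s^3 + 243s^2 + 729s + 729


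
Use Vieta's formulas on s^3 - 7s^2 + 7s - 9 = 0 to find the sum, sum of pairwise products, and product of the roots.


Monic cubic s^3+bs^2+cs+d=0: sum=-b, pairwise sum=c, product=-d.
b=-7, c=7, d=-9
r1+r2+r3 = 7
r1r2+r1r3+r2r3 = 7
r1r2r3 = 9


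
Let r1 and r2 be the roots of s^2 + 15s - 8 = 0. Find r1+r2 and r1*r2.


For as^2+bs+c=0: sum = -b/a, product = c/a.
a=1, b=15, c=-8
Sum = -(15)/1 = -15
Product = (-8)/1 = -8


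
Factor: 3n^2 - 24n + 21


Roots satisfy r1 + r2 = -b/a = 8 and r1*r2 = c/a = 7.
So r1 = 1, r2 = 7.
3n^2 - 24n + 21 = 3(n - r1)(n - r2) = 3(n - 1)(n - 7)


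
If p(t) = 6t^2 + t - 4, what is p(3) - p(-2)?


p(3) = 53
p(-2) = 18
p(3) - p(-2) = 53 - 18 = 35


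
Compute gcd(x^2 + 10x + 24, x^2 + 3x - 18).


Factor each:
  x^2 + 10x + 24 = (x + 6)(x + 4)
  x^2 + 3x - 18 = (x + 6)(x - 3)
Common monic factor: x + 6


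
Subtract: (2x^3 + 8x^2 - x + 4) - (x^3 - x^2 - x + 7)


Distribute the minus sign:
  (2x^3 + 8x^2 - x + 4)
- (x^3 - x^2 - x + 7)
Negate second polynomial: -x^3 + x^2 + x - 7
Add: x^3 + 9x^2 - 3


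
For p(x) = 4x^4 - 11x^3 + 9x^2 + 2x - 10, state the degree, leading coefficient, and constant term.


Highest power of x is 4, with coefficient 4. Constant term is -10.
Degree = 4, leading coefficient = 4, constant term = -10


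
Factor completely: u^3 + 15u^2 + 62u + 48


Try integer roots (divisors of 48). u=-1: p(-1)=0.
Divide out (u + 1): quotient is u^2 + 14u + 48.
Factor the quadratic: (u + 6)(u + 8)
Result: (u + 1)(u + 6)(u + 8)


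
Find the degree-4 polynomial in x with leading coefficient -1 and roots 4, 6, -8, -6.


p(x) = -(x - 4)(x - 6)(x + 8)(x + 6)
Expand: -x^4 - 4x^3 + 68x^2 + 144x - 1152


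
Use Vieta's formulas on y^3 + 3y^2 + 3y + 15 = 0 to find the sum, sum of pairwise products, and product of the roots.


Monic cubic y^3+by^2+cy+d=0: sum=-b, pairwise sum=c, product=-d.
b=3, c=3, d=15
r1+r2+r3 = -3
r1r2+r1r3+r2r3 = 3
r1r2r3 = -15


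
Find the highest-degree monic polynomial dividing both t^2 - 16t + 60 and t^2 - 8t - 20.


Factor each:
  t^2 - 16t + 60 = (t - 10)(t - 6)
  t^2 - 8t - 20 = (t - 10)(t + 2)
Common monic factor: t - 10


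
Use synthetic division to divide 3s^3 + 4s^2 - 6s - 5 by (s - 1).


Synthetic division with c = 1. Coefficients: 3, 4, -6, -5
Bring down 3.
  3 * 1 = 3; 3 + 4 = 7
  7 * 1 = 7; 7 - 6 = 1
  1 * 1 = 1; 1 - 5 = -4
Quotient: 3s^2 + 7s + 1, Remainder: -4


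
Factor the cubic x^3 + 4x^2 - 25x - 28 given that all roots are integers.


Try integer roots (divisors of -28). x=4: p(4)=0.
Divide out (x - 4): quotient is x^2 + 8x + 7.
Factor the quadratic: (x + 7)(x + 1)
Result: (x - 4)(x + 7)(x + 1)


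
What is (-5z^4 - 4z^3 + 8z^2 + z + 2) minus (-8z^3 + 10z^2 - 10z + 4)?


Distribute the minus sign:
  (-5z^4 - 4z^3 + 8z^2 + z + 2)
- (-8z^3 + 10z^2 - 10z + 4)
Negate second polynomial: 8z^3 - 10z^2 + 10z - 4
Add: -5z^4 + 4z^3 - 2z^2 + 11z - 2


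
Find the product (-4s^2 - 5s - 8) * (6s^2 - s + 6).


Distribute each term of the first polynomial:
  (-4s^2)(6s^2 - s + 6) = -24s^4 + 4s^3 - 24s^2
  (-5s)(6s^2 - s + 6) = -30s^3 + 5s^2 - 30s
  (-8)(6s^2 - s + 6) = -48s^2 + 8s - 48
Sum: -24s^4 - 26s^3 - 67s^2 - 22s - 48


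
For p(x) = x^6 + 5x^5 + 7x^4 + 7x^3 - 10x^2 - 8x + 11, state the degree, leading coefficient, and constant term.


Highest power of x is 6, with coefficient 1. Constant term is 11.
Degree = 6, leading coefficient = 1, constant term = 11


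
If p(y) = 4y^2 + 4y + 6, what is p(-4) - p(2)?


p(-4) = 54
p(2) = 30
p(-4) - p(2) = 54 - 30 = 24


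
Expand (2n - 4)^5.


Expand (2n - 4)^5 by repeated multiplication:
  (2n - 4)^2 = 4n^2 - 16n + 16
  (2n - 4)^3 = 8n^3 - 48n^2 + 96n - 64
  (2n - 4)^4 = 16n^4 - 128n^3 + 384n^2 - 512n + 256
= 32n^5 - 320n^4 + 1280n^3 - 2560n^2 + 2560n - 1024


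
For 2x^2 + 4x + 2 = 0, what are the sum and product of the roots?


For ax^2+bx+c=0: sum = -b/a, product = c/a.
a=2, b=4, c=2
Sum = -(4)/2 = -2
Product = (2)/2 = 1


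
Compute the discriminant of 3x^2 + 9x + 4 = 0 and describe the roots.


D = b^2 - 4ac = (9)^2 - 4(3)(4) = 81 - 48 = 33
Since D > 0: two distinct irrational roots


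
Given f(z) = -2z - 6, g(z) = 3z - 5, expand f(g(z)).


Substitute g(z) into f:
f(g(z)) = -2*(3z - 5) + (-6)
Expand and combine: -6z + 4


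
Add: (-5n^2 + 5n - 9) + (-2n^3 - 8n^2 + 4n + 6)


Align terms by degree and add:
  -5n^2 + 5n - 9
  -2n^3 - 8n^2 + 4n + 6
= -2n^3 - 13n^2 + 9n - 3


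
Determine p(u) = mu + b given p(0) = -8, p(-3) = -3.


p(u) = mu + b. Using p(0)=-8, p(-3)=-3:
m = (-8 + 3)/(0 + 3) = -5/3 = -5/3
b = -8 - m*(0) = -8 = -8
p(u) = -(5/3)u - 8


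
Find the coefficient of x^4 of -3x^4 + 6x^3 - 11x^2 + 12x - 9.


Read off the coefficient of x^4: -3


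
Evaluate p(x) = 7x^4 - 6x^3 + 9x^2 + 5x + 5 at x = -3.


Using direct substitution:
  7 * (-3)^4 = 567
  -6 * (-3)^3 = 162
  9 * (-3)^2 = 81
  5 * (-3)^1 = -15
  constant: 5
Sum = 567 + 162 + 81 - 15 + 5 = 800


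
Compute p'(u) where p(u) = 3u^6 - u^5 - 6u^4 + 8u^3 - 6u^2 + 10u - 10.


Apply the power rule term by term:
  d/du(3u^6) = 18u^5
  d/du(-u^5) = -5u^4
  d/du(-6u^4) = -24u^3
  d/du(8u^3) = 24u^2
  d/du(-6u^2) = -12u
  d/du(10u) = 10
  d/du(-10) = 0
p'(u) = 18u^5 - 5u^4 - 24u^3 + 24u^2 - 12u + 10


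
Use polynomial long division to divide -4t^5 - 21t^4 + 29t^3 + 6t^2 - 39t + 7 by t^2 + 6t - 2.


(-4t^5 - 21t^4 + 29t^3 + 6t^2 - 39t + 7) / (t^2 + 6t - 2)
Step 1: -4t^3 * (t^2 + 6t - 2) = -4t^5 - 24t^4 + 8t^3; subtract.
Step 2: 3t^2 * (t^2 + 6t - 2) = 3t^4 + 18t^3 - 6t^2; subtract.
Step 3: 3t * (t^2 + 6t - 2) = 3t^3 + 18t^2 - 6t; subtract.
Step 4: -6 * (t^2 + 6t - 2) = -6t^2 - 36t + 12; subtract.
Quotient: -4t^3 + 3t^2 + 3t - 6, Remainder: 3t - 5


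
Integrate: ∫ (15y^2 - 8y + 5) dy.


Reverse power rule on each term:
  ∫ 15y^2 dy = 5y^3
  ∫ -8y dy = -4y^2
  ∫ 5 dy = 5y
F(y) = 5y^3 - 4y^2 + 5y + C


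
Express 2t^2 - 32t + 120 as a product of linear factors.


Roots satisfy r1 + r2 = -b/a = 16 and r1*r2 = c/a = 60.
So r1 = 10, r2 = 6.
2t^2 - 32t + 120 = 2(t - r1)(t - r2) = 2(t - 10)(t - 6)


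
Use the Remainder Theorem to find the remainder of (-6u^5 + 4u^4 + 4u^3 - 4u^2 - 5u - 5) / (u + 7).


By the Remainder Theorem, the remainder equals p(-7):
  -6*(-7)^5 = 100842
  4*(-7)^4 = 9604
  4*(-7)^3 = -1372
  -4*(-7)^2 = -196
  -5*(-7)^1 = 35
  constant: -5
Sum: 100842 + 9604 - 1372 - 196 + 35 - 5 = 108908


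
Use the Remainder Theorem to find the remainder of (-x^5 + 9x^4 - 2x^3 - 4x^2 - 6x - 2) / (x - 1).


By the Remainder Theorem, the remainder equals p(1):
  -1*(1)^5 = -1
  9*(1)^4 = 9
  -2*(1)^3 = -2
  -4*(1)^2 = -4
  -6*(1)^1 = -6
  constant: -2
Sum: -1 + 9 - 2 - 4 - 6 - 2 = -6


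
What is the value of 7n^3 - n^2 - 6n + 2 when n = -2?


Using direct substitution:
  7 * (-2)^3 = -56
  -1 * (-2)^2 = -4
  -6 * (-2)^1 = 12
  constant: 2
Sum = -56 - 4 + 12 + 2 = -46


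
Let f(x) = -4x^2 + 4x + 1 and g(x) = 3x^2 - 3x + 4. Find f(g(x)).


Substitute g(x) into f:
f(g(x)) = -4*(3x^2 - 3x + 4)^2 + 4*(3x^2 - 3x + 4) + 1
(3x^2 - 3x + 4)^2 = 9x^4 - 18x^3 + 33x^2 - 24x + 16
Expand and combine: -36x^4 + 72x^3 - 120x^2 + 84x - 47


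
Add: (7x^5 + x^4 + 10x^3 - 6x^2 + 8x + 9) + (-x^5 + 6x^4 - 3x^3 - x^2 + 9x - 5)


Align terms by degree and add:
  7x^5 + x^4 + 10x^3 - 6x^2 + 8x + 9
  -x^5 + 6x^4 - 3x^3 - x^2 + 9x - 5
= 6x^5 + 7x^4 + 7x^3 - 7x^2 + 17x + 4


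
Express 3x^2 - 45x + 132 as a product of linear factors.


Roots satisfy r1 + r2 = -b/a = 15 and r1*r2 = c/a = 44.
So r1 = 11, r2 = 4.
3x^2 - 45x + 132 = 3(x - r1)(x - r2) = 3(x - 11)(x - 4)


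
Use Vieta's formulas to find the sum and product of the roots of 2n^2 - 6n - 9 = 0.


For an^2+bn+c=0: sum = -b/a, product = c/a.
a=2, b=-6, c=-9
Sum = -(-6)/2 = 3
Product = (-9)/2 = -9/2


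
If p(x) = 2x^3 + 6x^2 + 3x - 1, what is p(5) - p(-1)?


p(5) = 414
p(-1) = 0
p(5) - p(-1) = 414 = 414


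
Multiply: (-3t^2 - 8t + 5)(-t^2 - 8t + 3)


Distribute each term of the first polynomial:
  (-3t^2)(-t^2 - 8t + 3) = 3t^4 + 24t^3 - 9t^2
  (-8t)(-t^2 - 8t + 3) = 8t^3 + 64t^2 - 24t
  (5)(-t^2 - 8t + 3) = -5t^2 - 40t + 15
Sum: 3t^4 + 32t^3 + 50t^2 - 64t + 15


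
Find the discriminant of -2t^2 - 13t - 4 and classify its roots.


D = b^2 - 4ac = (-13)^2 - 4(-2)(-4) = 169 - 32 = 137
Since D > 0: two distinct irrational roots


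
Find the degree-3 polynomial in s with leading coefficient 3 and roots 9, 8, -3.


p(s) = 3(s - 9)(s - 8)(s + 3)
Expand: 3s^3 - 42s^2 + 63s + 648


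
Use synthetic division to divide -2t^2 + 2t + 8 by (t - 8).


Synthetic division with c = 8. Coefficients: -2, 2, 8
Bring down -2.
  -2 * 8 = -16; -16 + 2 = -14
  -14 * 8 = -112; -112 + 8 = -104
Quotient: -2t - 14, Remainder: -104


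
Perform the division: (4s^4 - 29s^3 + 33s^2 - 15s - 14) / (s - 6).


(4s^4 - 29s^3 + 33s^2 - 15s - 14) / (s - 6)
Step 1: 4s^3 * (s - 6) = 4s^4 - 24s^3; subtract.
Step 2: -5s^2 * (s - 6) = -5s^3 + 30s^2; subtract.
Step 3: 3s * (s - 6) = 3s^2 - 18s; subtract.
Step 4: 3 * (s - 6) = 3s - 18; subtract.
Quotient: 4s^3 - 5s^2 + 3s + 3, Remainder: 4


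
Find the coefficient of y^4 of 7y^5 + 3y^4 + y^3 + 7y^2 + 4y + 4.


Read off the coefficient of y^4: 3


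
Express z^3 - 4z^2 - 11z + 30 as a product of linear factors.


Try integer roots (divisors of 30). z=2: p(2)=0.
Divide out (z - 2): quotient is z^2 - 2z - 15.
Factor the quadratic: (z + 3)(z - 5)
Result: (z - 2)(z + 3)(z - 5)


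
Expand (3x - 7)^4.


Expand (3x - 7)^4 by repeated multiplication:
  (3x - 7)^2 = 9x^2 - 42x + 49
  (3x - 7)^3 = 27x^3 - 189x^2 + 441x - 343
= 81x^4 - 756x^3 + 2646x^2 - 4116x + 2401


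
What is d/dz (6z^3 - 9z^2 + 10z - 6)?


Apply the power rule term by term:
  d/dz(6z^3) = 18z^2
  d/dz(-9z^2) = -18z
  d/dz(10z) = 10
  d/dz(-6) = 0
p'(z) = 18z^2 - 18z + 10


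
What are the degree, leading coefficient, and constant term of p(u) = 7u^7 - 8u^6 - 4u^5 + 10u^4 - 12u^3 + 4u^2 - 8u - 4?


Highest power of u is 7, with coefficient 7. Constant term is -4.
Degree = 7, leading coefficient = 7, constant term = -4


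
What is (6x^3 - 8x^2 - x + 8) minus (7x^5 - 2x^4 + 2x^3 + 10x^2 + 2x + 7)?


Distribute the minus sign:
  (6x^3 - 8x^2 - x + 8)
- (7x^5 - 2x^4 + 2x^3 + 10x^2 + 2x + 7)
Negate second polynomial: -7x^5 + 2x^4 - 2x^3 - 10x^2 - 2x - 7
Add: -7x^5 + 2x^4 + 4x^3 - 18x^2 - 3x + 1


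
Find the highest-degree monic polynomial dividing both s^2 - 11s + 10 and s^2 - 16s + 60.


Factor each:
  s^2 - 11s + 10 = (s - 10)(s - 1)
  s^2 - 16s + 60 = (s - 10)(s - 6)
Common monic factor: s - 10


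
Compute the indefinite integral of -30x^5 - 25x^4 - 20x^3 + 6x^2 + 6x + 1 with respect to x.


Reverse power rule on each term:
  ∫ -30x^5 dx = -5x^6
  ∫ -25x^4 dx = -5x^5
  ∫ -20x^3 dx = -5x^4
  ∫ 6x^2 dx = 2x^3
  ∫ 6x dx = 3x^2
  ∫ 1 dx = x
F(x) = -5x^6 - 5x^5 - 5x^4 + 2x^3 + 3x^2 + x + C


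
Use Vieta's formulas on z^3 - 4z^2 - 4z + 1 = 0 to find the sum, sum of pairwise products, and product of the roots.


Monic cubic z^3+bz^2+cz+d=0: sum=-b, pairwise sum=c, product=-d.
b=-4, c=-4, d=1
r1+r2+r3 = 4
r1r2+r1r3+r2r3 = -4
r1r2r3 = -1


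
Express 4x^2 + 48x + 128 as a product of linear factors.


Roots satisfy r1 + r2 = -b/a = -12 and r1*r2 = c/a = 32.
So r1 = -8, r2 = -4.
4x^2 + 48x + 128 = 4(x - r1)(x - r2) = 4(x + 8)(x + 4)


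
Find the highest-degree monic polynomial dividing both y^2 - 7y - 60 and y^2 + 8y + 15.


Factor each:
  y^2 - 7y - 60 = (y + 5)(y - 12)
  y^2 + 8y + 15 = (y + 5)(y + 3)
Common monic factor: y + 5


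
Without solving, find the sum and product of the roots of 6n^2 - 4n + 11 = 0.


For an^2+bn+c=0: sum = -b/a, product = c/a.
a=6, b=-4, c=11
Sum = -(-4)/6 = 2/3
Product = (11)/6 = 11/6


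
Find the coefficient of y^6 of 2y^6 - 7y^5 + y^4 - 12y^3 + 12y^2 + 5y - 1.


Read off the coefficient of y^6: 2


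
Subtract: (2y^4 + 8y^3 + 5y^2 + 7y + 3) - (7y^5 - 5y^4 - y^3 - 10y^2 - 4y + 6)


Distribute the minus sign:
  (2y^4 + 8y^3 + 5y^2 + 7y + 3)
- (7y^5 - 5y^4 - y^3 - 10y^2 - 4y + 6)
Negate second polynomial: -7y^5 + 5y^4 + y^3 + 10y^2 + 4y - 6
Add: -7y^5 + 7y^4 + 9y^3 + 15y^2 + 11y - 3


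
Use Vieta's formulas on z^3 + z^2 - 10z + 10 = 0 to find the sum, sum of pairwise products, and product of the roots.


Monic cubic z^3+bz^2+cz+d=0: sum=-b, pairwise sum=c, product=-d.
b=1, c=-10, d=10
r1+r2+r3 = -1
r1r2+r1r3+r2r3 = -10
r1r2r3 = -10


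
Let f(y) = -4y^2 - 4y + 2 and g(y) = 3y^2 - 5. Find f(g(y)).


Substitute g(y) into f:
f(g(y)) = -4*(3y^2 - 5)^2 + (-4)*(3y^2 - 5) + 2
(3y^2 - 5)^2 = 9y^4 - 30y^2 + 25
Expand and combine: -36y^4 + 108y^2 - 78


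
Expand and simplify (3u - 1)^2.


Expand (3u - 1)^2 by repeated multiplication:
= 9u^2 - 6u + 1


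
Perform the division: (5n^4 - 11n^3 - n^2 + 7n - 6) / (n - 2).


(5n^4 - 11n^3 - n^2 + 7n - 6) / (n - 2)
Step 1: 5n^3 * (n - 2) = 5n^4 - 10n^3; subtract.
Step 2: -n^2 * (n - 2) = -n^3 + 2n^2; subtract.
Step 3: -3n * (n - 2) = -3n^2 + 6n; subtract.
Step 4: 1 * (n - 2) = n - 2; subtract.
Quotient: 5n^3 - n^2 - 3n + 1, Remainder: -4


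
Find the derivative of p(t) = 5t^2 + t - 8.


Apply the power rule term by term:
  d/dt(5t^2) = 10t
  d/dt(t) = 1
  d/dt(-8) = 0
p'(t) = 10t + 1


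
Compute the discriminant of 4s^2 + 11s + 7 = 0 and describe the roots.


D = b^2 - 4ac = (11)^2 - 4(4)(7) = 121 - 112 = 9
Since D > 0: two distinct rational roots


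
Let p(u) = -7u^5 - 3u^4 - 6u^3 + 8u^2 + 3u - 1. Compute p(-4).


Using direct substitution:
  -7 * (-4)^5 = 7168
  -3 * (-4)^4 = -768
  -6 * (-4)^3 = 384
  8 * (-4)^2 = 128
  3 * (-4)^1 = -12
  constant: -1
Sum = 7168 - 768 + 384 + 128 - 12 - 1 = 6899


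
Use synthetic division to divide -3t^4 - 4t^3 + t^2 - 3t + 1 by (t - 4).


Synthetic division with c = 4. Coefficients: -3, -4, 1, -3, 1
Bring down -3.
  -3 * 4 = -12; -12 - 4 = -16
  -16 * 4 = -64; -64 + 1 = -63
  -63 * 4 = -252; -252 - 3 = -255
  -255 * 4 = -1020; -1020 + 1 = -1019
Quotient: -3t^3 - 16t^2 - 63t - 255, Remainder: -1019


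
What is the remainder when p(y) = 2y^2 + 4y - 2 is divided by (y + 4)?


By the Remainder Theorem, the remainder equals p(-4):
  2*(-4)^2 = 32
  4*(-4)^1 = -16
  constant: -2
Sum: 32 - 16 - 2 = 14


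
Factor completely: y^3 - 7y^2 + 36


Try integer roots (divisors of 36). y=6: p(6)=0.
Divide out (y - 6): quotient is y^2 - y - 6.
Factor the quadratic: (y - 3)(y + 2)
Result: (y - 6)(y - 3)(y + 2)


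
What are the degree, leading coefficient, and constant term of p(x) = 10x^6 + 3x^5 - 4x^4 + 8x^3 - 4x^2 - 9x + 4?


Highest power of x is 6, with coefficient 10. Constant term is 4.
Degree = 6, leading coefficient = 10, constant term = 4


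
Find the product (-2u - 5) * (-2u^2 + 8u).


Distribute each term of the first polynomial:
  (-2u)(-2u^2 + 8u) = 4u^3 - 16u^2
  (-5)(-2u^2 + 8u) = 10u^2 - 40u
Sum: 4u^3 - 6u^2 - 40u


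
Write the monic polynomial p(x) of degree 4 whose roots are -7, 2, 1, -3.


p(x) = (x + 7)(x - 2)(x - 1)(x + 3)
Expand: x^4 + 7x^3 - 7x^2 - 43x + 42


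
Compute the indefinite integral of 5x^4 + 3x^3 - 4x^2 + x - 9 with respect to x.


Reverse power rule on each term:
  ∫ 5x^4 dx = x^5
  ∫ 3x^3 dx = (3/4)x^4
  ∫ -4x^2 dx = -(4/3)x^3
  ∫ x dx = (1/2)x^2
  ∫ -9 dx = -9x
F(x) = x^5 + (3/4)x^4 - (4/3)x^3 + (1/2)x^2 - 9x + C


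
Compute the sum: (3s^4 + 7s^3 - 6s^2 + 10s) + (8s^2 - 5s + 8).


Align terms by degree and add:
  3s^4 + 7s^3 - 6s^2 + 10s
+ 8s^2 - 5s + 8
= 3s^4 + 7s^3 + 2s^2 + 5s + 8


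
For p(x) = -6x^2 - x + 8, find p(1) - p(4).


p(1) = 1
p(4) = -92
p(1) - p(4) = 1 + 92 = 93


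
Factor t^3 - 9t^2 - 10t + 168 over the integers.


Try integer roots (divisors of 168). t=-4: p(-4)=0.
Divide out (t + 4): quotient is t^2 - 13t + 42.
Factor the quadratic: (t - 6)(t - 7)
Result: (t + 4)(t - 6)(t - 7)


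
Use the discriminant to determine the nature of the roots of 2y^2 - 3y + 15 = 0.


D = b^2 - 4ac = (-3)^2 - 4(2)(15) = 9 - 120 = -111
Since D < 0: two complex conjugate roots (no real roots)


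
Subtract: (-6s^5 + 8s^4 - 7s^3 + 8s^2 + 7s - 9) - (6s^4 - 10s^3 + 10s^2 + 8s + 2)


Distribute the minus sign:
  (-6s^5 + 8s^4 - 7s^3 + 8s^2 + 7s - 9)
- (6s^4 - 10s^3 + 10s^2 + 8s + 2)
Negate second polynomial: -6s^4 + 10s^3 - 10s^2 - 8s - 2
Add: -6s^5 + 2s^4 + 3s^3 - 2s^2 - s - 11


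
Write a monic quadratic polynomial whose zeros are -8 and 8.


p(n) = (n + 8)(n - 8)
Expand: n^2 - 64


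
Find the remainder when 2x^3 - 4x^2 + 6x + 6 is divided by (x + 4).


By the Remainder Theorem, the remainder equals p(-4):
  2*(-4)^3 = -128
  -4*(-4)^2 = -64
  6*(-4)^1 = -24
  constant: 6
Sum: -128 - 64 - 24 + 6 = -210


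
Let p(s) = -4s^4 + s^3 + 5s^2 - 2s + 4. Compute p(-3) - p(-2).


p(-3) = -296
p(-2) = -44
p(-3) - p(-2) = -296 + 44 = -252


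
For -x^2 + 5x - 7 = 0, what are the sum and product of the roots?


For ax^2+bx+c=0: sum = -b/a, product = c/a.
a=-1, b=5, c=-7
Sum = -(5)/-1 = 5
Product = (-7)/-1 = 7


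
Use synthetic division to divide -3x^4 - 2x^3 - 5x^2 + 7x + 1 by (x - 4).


Synthetic division with c = 4. Coefficients: -3, -2, -5, 7, 1
Bring down -3.
  -3 * 4 = -12; -12 - 2 = -14
  -14 * 4 = -56; -56 - 5 = -61
  -61 * 4 = -244; -244 + 7 = -237
  -237 * 4 = -948; -948 + 1 = -947
Quotient: -3x^3 - 14x^2 - 61x - 237, Remainder: -947


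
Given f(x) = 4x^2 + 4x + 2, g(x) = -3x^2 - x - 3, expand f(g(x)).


Substitute g(x) into f:
f(g(x)) = 4*(-3x^2 - x - 3)^2 + 4*(-3x^2 - x - 3) + 2
(-3x^2 - x - 3)^2 = 9x^4 + 6x^3 + 19x^2 + 6x + 9
Expand and combine: 36x^4 + 24x^3 + 64x^2 + 20x + 26


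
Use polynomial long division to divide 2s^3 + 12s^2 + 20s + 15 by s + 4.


(2s^3 + 12s^2 + 20s + 15) / (s + 4)
Step 1: 2s^2 * (s + 4) = 2s^3 + 8s^2; subtract.
Step 2: 4s * (s + 4) = 4s^2 + 16s; subtract.
Step 3: 4 * (s + 4) = 4s + 16; subtract.
Quotient: 2s^2 + 4s + 4, Remainder: -1


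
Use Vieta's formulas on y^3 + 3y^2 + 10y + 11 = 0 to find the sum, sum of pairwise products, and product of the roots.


Monic cubic y^3+by^2+cy+d=0: sum=-b, pairwise sum=c, product=-d.
b=3, c=10, d=11
r1+r2+r3 = -3
r1r2+r1r3+r2r3 = 10
r1r2r3 = -11


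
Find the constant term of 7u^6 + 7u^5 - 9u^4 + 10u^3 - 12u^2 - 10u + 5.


Read off the constant term: 5


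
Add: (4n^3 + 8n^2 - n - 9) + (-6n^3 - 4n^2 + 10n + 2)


Align terms by degree and add:
  4n^3 + 8n^2 - n - 9
  -6n^3 - 4n^2 + 10n + 2
= -2n^3 + 4n^2 + 9n - 7


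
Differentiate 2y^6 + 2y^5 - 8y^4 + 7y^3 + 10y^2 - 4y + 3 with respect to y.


Apply the power rule term by term:
  d/dy(2y^6) = 12y^5
  d/dy(2y^5) = 10y^4
  d/dy(-8y^4) = -32y^3
  d/dy(7y^3) = 21y^2
  d/dy(10y^2) = 20y
  d/dy(-4y) = -4
  d/dy(3) = 0
p'(y) = 12y^5 + 10y^4 - 32y^3 + 21y^2 + 20y - 4


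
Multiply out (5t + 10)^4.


Expand (5t + 10)^4 by repeated multiplication:
  (5t + 10)^2 = 25t^2 + 100t + 100
  (5t + 10)^3 = 125t^3 + 750t^2 + 1500t + 1000
= 625t^4 + 5000t^3 + 15000t^2 + 20000t + 10000


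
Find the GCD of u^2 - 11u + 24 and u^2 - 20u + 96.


Factor each:
  u^2 - 11u + 24 = (u - 8)(u - 3)
  u^2 - 20u + 96 = (u - 8)(u - 12)
Common monic factor: u - 8


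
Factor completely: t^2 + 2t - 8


Roots satisfy r1 + r2 = -b/a = -2 and r1*r2 = c/a = -8.
So r1 = -4, r2 = 2.
t^2 + 2t - 8 = (t - r1)(t - r2) = (t + 4)(t - 2)


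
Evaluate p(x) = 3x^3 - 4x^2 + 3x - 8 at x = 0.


Using direct substitution:
  3 * (0)^3 = 0
  -4 * (0)^2 = 0
  3 * (0)^1 = 0
  constant: -8
Sum = 0 + 0 + 0 - 8 = -8


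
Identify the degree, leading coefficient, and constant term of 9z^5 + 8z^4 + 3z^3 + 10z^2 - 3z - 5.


Highest power of z is 5, with coefficient 9. Constant term is -5.
Degree = 5, leading coefficient = 9, constant term = -5


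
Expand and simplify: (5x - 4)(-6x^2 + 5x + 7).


Distribute each term of the first polynomial:
  (5x)(-6x^2 + 5x + 7) = -30x^3 + 25x^2 + 35x
  (-4)(-6x^2 + 5x + 7) = 24x^2 - 20x - 28
Sum: -30x^3 + 49x^2 + 15x - 28


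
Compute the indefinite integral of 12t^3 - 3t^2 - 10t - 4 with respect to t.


Reverse power rule on each term:
  ∫ 12t^3 dt = 3t^4
  ∫ -3t^2 dt = -t^3
  ∫ -10t dt = -5t^2
  ∫ -4 dt = -4t
F(t) = 3t^4 - t^3 - 5t^2 - 4t + C


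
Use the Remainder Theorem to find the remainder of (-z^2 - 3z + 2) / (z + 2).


By the Remainder Theorem, the remainder equals p(-2):
  -1*(-2)^2 = -4
  -3*(-2)^1 = 6
  constant: 2
Sum: -4 + 6 + 2 = 4


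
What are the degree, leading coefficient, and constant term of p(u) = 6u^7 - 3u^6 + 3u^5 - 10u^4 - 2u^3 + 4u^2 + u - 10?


Highest power of u is 7, with coefficient 6. Constant term is -10.
Degree = 7, leading coefficient = 6, constant term = -10


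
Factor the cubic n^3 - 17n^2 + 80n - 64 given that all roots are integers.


Try integer roots (divisors of -64). n=8: p(8)=0.
Divide out (n - 8): quotient is n^2 - 9n + 8.
Factor the quadratic: (n - 1)(n - 8)
Result: (n - 8)(n - 1)(n - 8)


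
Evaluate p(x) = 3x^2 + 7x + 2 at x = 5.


Using direct substitution:
  3 * (5)^2 = 75
  7 * (5)^1 = 35
  constant: 2
Sum = 75 + 35 + 2 = 112


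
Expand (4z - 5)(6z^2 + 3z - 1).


Distribute each term of the first polynomial:
  (4z)(6z^2 + 3z - 1) = 24z^3 + 12z^2 - 4z
  (-5)(6z^2 + 3z - 1) = -30z^2 - 15z + 5
Sum: 24z^3 - 18z^2 - 19z + 5


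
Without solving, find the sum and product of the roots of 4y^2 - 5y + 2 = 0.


For ay^2+by+c=0: sum = -b/a, product = c/a.
a=4, b=-5, c=2
Sum = -(-5)/4 = 5/4
Product = (2)/4 = 1/2


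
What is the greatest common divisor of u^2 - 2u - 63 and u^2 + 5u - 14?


Factor each:
  u^2 - 2u - 63 = (u + 7)(u - 9)
  u^2 + 5u - 14 = (u + 7)(u - 2)
Common monic factor: u + 7


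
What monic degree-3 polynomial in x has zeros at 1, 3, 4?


p(x) = (x - 1)(x - 3)(x - 4)
Expand: x^3 - 8x^2 + 19x - 12


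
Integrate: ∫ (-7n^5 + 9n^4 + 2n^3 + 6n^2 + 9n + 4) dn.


Reverse power rule on each term:
  ∫ -7n^5 dn = -(7/6)n^6
  ∫ 9n^4 dn = (9/5)n^5
  ∫ 2n^3 dn = (1/2)n^4
  ∫ 6n^2 dn = 2n^3
  ∫ 9n dn = (9/2)n^2
  ∫ 4 dn = 4n
F(n) = -(7/6)n^6 + (9/5)n^5 + (1/2)n^4 + 2n^3 + (9/2)n^2 + 4n + C


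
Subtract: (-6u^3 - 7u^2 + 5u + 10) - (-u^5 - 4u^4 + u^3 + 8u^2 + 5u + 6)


Distribute the minus sign:
  (-6u^3 - 7u^2 + 5u + 10)
- (-u^5 - 4u^4 + u^3 + 8u^2 + 5u + 6)
Negate second polynomial: u^5 + 4u^4 - u^3 - 8u^2 - 5u - 6
Add: u^5 + 4u^4 - 7u^3 - 15u^2 + 4


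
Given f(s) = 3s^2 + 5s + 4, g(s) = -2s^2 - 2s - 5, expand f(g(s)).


Substitute g(s) into f:
f(g(s)) = 3*(-2s^2 - 2s - 5)^2 + 5*(-2s^2 - 2s - 5) + 4
(-2s^2 - 2s - 5)^2 = 4s^4 + 8s^3 + 24s^2 + 20s + 25
Expand and combine: 12s^4 + 24s^3 + 62s^2 + 50s + 54


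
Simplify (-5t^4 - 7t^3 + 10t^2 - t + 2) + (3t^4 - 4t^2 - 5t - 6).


Align terms by degree and add:
  -5t^4 - 7t^3 + 10t^2 - t + 2
+ 3t^4 - 4t^2 - 5t - 6
= -2t^4 - 7t^3 + 6t^2 - 6t - 4


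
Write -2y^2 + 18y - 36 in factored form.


Roots satisfy r1 + r2 = -b/a = 9 and r1*r2 = c/a = 18.
So r1 = 6, r2 = 3.
-2y^2 + 18y - 36 = -2(y - r1)(y - r2) = -2(y - 6)(y - 3)


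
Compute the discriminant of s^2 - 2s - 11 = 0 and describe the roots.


D = b^2 - 4ac = (-2)^2 - 4(1)(-11) = 4 + 44 = 48
Since D > 0: two distinct irrational roots


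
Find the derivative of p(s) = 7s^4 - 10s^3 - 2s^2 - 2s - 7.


Apply the power rule term by term:
  d/ds(7s^4) = 28s^3
  d/ds(-10s^3) = -30s^2
  d/ds(-2s^2) = -4s
  d/ds(-2s) = -2
  d/ds(-7) = 0
p'(s) = 28s^3 - 30s^2 - 4s - 2


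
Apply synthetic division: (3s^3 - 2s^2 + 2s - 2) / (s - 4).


Synthetic division with c = 4. Coefficients: 3, -2, 2, -2
Bring down 3.
  3 * 4 = 12; 12 - 2 = 10
  10 * 4 = 40; 40 + 2 = 42
  42 * 4 = 168; 168 - 2 = 166
Quotient: 3s^2 + 10s + 42, Remainder: 166


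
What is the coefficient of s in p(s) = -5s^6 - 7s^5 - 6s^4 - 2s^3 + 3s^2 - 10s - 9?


Read off the coefficient of s: -10


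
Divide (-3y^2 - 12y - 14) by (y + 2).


(-3y^2 - 12y - 14) / (y + 2)
Step 1: -3y * (y + 2) = -3y^2 - 6y; subtract.
Step 2: -6 * (y + 2) = -6y - 12; subtract.
Quotient: -3y - 6, Remainder: -2


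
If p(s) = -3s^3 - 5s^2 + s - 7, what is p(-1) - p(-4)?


p(-1) = -10
p(-4) = 101
p(-1) - p(-4) = -10 - 101 = -111


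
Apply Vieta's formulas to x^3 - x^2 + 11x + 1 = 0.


Monic cubic x^3+bx^2+cx+d=0: sum=-b, pairwise sum=c, product=-d.
b=-1, c=11, d=1
r1+r2+r3 = 1
r1r2+r1r3+r2r3 = 11
r1r2r3 = -1


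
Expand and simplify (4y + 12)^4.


Expand (4y + 12)^4 by repeated multiplication:
  (4y + 12)^2 = 16y^2 + 96y + 144
  (4y + 12)^3 = 64y^3 + 576y^2 + 1728y + 1728
= 256y^4 + 3072y^3 + 13824y^2 + 27648y + 20736


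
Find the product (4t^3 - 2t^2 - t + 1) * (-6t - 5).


Distribute each term of the first polynomial:
  (4t^3)(-6t - 5) = -24t^4 - 20t^3
  (-2t^2)(-6t - 5) = 12t^3 + 10t^2
  (-t)(-6t - 5) = 6t^2 + 5t
  (1)(-6t - 5) = -6t - 5
Sum: -24t^4 - 8t^3 + 16t^2 - t - 5


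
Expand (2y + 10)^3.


Expand (2y + 10)^3 by repeated multiplication:
  (2y + 10)^2 = 4y^2 + 40y + 100
= 8y^3 + 120y^2 + 600y + 1000


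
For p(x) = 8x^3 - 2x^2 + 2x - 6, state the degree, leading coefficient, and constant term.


Highest power of x is 3, with coefficient 8. Constant term is -6.
Degree = 3, leading coefficient = 8, constant term = -6


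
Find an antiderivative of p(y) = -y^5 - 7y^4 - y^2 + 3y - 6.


Reverse power rule on each term:
  ∫ -y^5 dy = -(1/6)y^6
  ∫ -7y^4 dy = -(7/5)y^5
  ∫ -y^2 dy = -(1/3)y^3
  ∫ 3y dy = (3/2)y^2
  ∫ -6 dy = -6y
F(y) = -(1/6)y^6 - (7/5)y^5 - (1/3)y^3 + (3/2)y^2 - 6y + C


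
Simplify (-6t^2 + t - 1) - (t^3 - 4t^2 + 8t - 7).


Distribute the minus sign:
  (-6t^2 + t - 1)
- (t^3 - 4t^2 + 8t - 7)
Negate second polynomial: -t^3 + 4t^2 - 8t + 7
Add: -t^3 - 2t^2 - 7t + 6


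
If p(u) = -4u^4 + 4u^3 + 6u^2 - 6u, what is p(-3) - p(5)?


p(-3) = -360
p(5) = -1880
p(-3) - p(5) = -360 + 1880 = 1520


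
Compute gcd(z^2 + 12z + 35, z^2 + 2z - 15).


Factor each:
  z^2 + 12z + 35 = (z + 5)(z + 7)
  z^2 + 2z - 15 = (z + 5)(z - 3)
Common monic factor: z + 5


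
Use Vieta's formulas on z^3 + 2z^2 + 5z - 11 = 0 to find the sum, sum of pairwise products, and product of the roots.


Monic cubic z^3+bz^2+cz+d=0: sum=-b, pairwise sum=c, product=-d.
b=2, c=5, d=-11
r1+r2+r3 = -2
r1r2+r1r3+r2r3 = 5
r1r2r3 = 11


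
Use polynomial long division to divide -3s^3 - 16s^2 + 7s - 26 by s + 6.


(-3s^3 - 16s^2 + 7s - 26) / (s + 6)
Step 1: -3s^2 * (s + 6) = -3s^3 - 18s^2; subtract.
Step 2: 2s * (s + 6) = 2s^2 + 12s; subtract.
Step 3: -5 * (s + 6) = -5s - 30; subtract.
Quotient: -3s^2 + 2s - 5, Remainder: 4


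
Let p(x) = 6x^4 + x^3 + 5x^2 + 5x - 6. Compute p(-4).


Using direct substitution:
  6 * (-4)^4 = 1536
  1 * (-4)^3 = -64
  5 * (-4)^2 = 80
  5 * (-4)^1 = -20
  constant: -6
Sum = 1536 - 64 + 80 - 20 - 6 = 1526


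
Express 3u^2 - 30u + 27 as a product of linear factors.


Roots satisfy r1 + r2 = -b/a = 10 and r1*r2 = c/a = 9.
So r1 = 9, r2 = 1.
3u^2 - 30u + 27 = 3(u - r1)(u - r2) = 3(u - 9)(u - 1)


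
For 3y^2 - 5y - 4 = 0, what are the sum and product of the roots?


For ay^2+by+c=0: sum = -b/a, product = c/a.
a=3, b=-5, c=-4
Sum = -(-5)/3 = 5/3
Product = (-4)/3 = -4/3


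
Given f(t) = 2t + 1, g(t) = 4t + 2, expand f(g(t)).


Substitute g(t) into f:
f(g(t)) = 2*(4t + 2) + 1
Expand and combine: 8t + 5


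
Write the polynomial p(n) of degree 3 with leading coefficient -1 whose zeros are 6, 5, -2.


p(n) = -(n - 6)(n - 5)(n + 2)
Expand: -n^3 + 9n^2 - 8n - 60


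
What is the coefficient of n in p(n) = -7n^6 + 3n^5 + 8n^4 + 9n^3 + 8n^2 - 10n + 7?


Read off the coefficient of n: -10


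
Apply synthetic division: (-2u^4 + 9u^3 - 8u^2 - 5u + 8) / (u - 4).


Synthetic division with c = 4. Coefficients: -2, 9, -8, -5, 8
Bring down -2.
  -2 * 4 = -8; -8 + 9 = 1
  1 * 4 = 4; 4 - 8 = -4
  -4 * 4 = -16; -16 - 5 = -21
  -21 * 4 = -84; -84 + 8 = -76
Quotient: -2u^3 + u^2 - 4u - 21, Remainder: -76


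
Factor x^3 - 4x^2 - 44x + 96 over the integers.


Try integer roots (divisors of 96). x=-6: p(-6)=0.
Divide out (x + 6): quotient is x^2 - 10x + 16.
Factor the quadratic: (x - 2)(x - 8)
Result: (x + 6)(x - 2)(x - 8)


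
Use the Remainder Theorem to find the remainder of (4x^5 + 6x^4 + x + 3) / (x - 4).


By the Remainder Theorem, the remainder equals p(4):
  4*(4)^5 = 4096
  6*(4)^4 = 1536
  0*(4)^3 = 0
  0*(4)^2 = 0
  1*(4)^1 = 4
  constant: 3
Sum: 4096 + 1536 + 0 + 0 + 4 + 3 = 5639


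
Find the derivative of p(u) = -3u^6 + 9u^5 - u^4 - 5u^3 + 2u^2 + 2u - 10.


Apply the power rule term by term:
  d/du(-3u^6) = -18u^5
  d/du(9u^5) = 45u^4
  d/du(-u^4) = -4u^3
  d/du(-5u^3) = -15u^2
  d/du(2u^2) = 4u
  d/du(2u) = 2
  d/du(-10) = 0
p'(u) = -18u^5 + 45u^4 - 4u^3 - 15u^2 + 4u + 2


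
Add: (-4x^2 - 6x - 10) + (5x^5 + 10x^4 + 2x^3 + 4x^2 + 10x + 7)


Align terms by degree and add:
  -4x^2 - 6x - 10
+ 5x^5 + 10x^4 + 2x^3 + 4x^2 + 10x + 7
= 5x^5 + 10x^4 + 2x^3 + 4x - 3


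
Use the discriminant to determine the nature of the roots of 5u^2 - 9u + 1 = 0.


D = b^2 - 4ac = (-9)^2 - 4(5)(1) = 81 - 20 = 61
Since D > 0: two distinct irrational roots


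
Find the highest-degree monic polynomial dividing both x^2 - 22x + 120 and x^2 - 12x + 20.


Factor each:
  x^2 - 22x + 120 = (x - 10)(x - 12)
  x^2 - 12x + 20 = (x - 10)(x - 2)
Common monic factor: x - 10


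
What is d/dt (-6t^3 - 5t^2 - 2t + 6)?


Apply the power rule term by term:
  d/dt(-6t^3) = -18t^2
  d/dt(-5t^2) = -10t
  d/dt(-2t) = -2
  d/dt(6) = 0
p'(t) = -18t^2 - 10t - 2


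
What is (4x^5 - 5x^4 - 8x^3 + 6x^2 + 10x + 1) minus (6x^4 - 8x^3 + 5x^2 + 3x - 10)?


Distribute the minus sign:
  (4x^5 - 5x^4 - 8x^3 + 6x^2 + 10x + 1)
- (6x^4 - 8x^3 + 5x^2 + 3x - 10)
Negate second polynomial: -6x^4 + 8x^3 - 5x^2 - 3x + 10
Add: 4x^5 - 11x^4 + x^2 + 7x + 11
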